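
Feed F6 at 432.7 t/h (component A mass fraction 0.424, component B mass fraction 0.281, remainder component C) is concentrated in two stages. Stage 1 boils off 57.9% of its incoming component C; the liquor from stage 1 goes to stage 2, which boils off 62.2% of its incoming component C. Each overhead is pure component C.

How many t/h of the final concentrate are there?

component C in feed = 432.7×0.295 = 127.65 t/h.
After stage 1: component C left = (1−0.579)×127.65 = 53.739; stream total = 358.79 t/h.
After stage 2: component C left = (1−0.622)×53.739 = 20.313; final concentrate = 325.37 t/h.

325.4 t/h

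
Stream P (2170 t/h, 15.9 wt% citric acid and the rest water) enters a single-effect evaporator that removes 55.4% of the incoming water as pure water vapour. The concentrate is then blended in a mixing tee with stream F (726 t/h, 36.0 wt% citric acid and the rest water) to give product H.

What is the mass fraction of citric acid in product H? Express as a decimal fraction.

Vapour removed = 0.554×0.841×2170 = 1011 t/h; concentrate = 1159 t/h.
citric acid reaching the mixer = 345.03 (from concentrate) + 726×0.360 = 606.39 t/h.
Product flow = 1159 + 726 = 1885 t/h; citric acid fraction = 0.3217.

0.3217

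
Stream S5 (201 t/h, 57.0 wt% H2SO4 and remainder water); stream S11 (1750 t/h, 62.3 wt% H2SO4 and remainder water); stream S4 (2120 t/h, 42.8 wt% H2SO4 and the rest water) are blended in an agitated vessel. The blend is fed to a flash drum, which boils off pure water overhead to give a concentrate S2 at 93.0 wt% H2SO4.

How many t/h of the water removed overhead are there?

1800 t/h

H2SO4 entering = 201×0.570 + 1750×0.623 + 2120×0.428 = 2112.2 t/h.
All H2SO4 reports to S2, so S2 = 2112.2/0.930 = 2271.2 t/h.
Total feed = 4071 t/h; overhead = 4071 − 2271.2 = 1799.8 t/h.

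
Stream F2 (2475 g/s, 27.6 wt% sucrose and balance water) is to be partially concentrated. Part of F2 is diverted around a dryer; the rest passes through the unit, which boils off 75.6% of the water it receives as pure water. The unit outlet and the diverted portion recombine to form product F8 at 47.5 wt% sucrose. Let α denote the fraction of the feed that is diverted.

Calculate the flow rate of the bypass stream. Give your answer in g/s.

All 2475×0.276 = 683.1 g/s of sucrose reaches F8, so F8 = 683.1/0.475 = 1438.1 g/s and vapour = 1036.9 g/s.
The evaporator receives (1−α)·2475 of feed at 0.724 water and removes 0.756 of that water:
0.756×0.724×(1−α)×2475 = 1036.9
(1−α) = 1036.9/1354.7 = 0.7654;  α = 0.2346.
Bypass flow = 0.2346×2475 = 580.59 g/s.

580.6 g/s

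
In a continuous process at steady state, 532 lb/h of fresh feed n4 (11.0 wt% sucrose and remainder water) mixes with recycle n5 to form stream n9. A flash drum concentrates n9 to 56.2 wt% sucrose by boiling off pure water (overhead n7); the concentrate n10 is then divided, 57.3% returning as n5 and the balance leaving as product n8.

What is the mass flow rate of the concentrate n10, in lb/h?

Overall sucrose balance (none leaves overhead): sucrose in fresh feed = sucrose in product, i.e. 532×0.110 = (1−0.573)·n10·0.562.
n10 = 58.52/(0.562×0.427) = 243.86 lb/h.

243.9 lb/h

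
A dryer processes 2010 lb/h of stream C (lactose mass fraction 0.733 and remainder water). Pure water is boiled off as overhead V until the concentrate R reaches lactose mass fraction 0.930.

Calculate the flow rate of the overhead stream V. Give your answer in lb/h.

425.8 lb/h

lactose is conserved: 2010×0.733 = 1473.3 lb/h all reports to the concentrate.
Concentrate = 1473.3/(target fraction) = 1584.2 lb/h.
Overhead = 2010 − 1584.2 = 425.77 lb/h.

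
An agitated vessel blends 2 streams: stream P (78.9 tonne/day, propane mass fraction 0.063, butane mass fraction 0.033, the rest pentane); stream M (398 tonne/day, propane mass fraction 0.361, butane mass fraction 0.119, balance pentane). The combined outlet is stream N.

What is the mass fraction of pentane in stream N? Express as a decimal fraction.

0.584

Total flow out = 78.9 + 398 = 476.9 tonne/day.
pentane in = 78.9×0.904 + 398×0.520 = 278.29 tonne/day.
pentane mass fraction in N = 278.29/476.9 = 0.584.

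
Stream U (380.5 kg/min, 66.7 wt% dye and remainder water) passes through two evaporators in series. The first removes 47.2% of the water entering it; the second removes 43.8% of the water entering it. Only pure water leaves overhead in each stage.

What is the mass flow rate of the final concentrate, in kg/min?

water in feed = 380.5×0.333 = 126.71 kg/min.
After stage 1: water left = (1−0.472)×126.71 = 66.901; stream total = 320.69 kg/min.
After stage 2: water left = (1−0.438)×66.901 = 37.598; final concentrate = 291.39 kg/min.

291.4 kg/min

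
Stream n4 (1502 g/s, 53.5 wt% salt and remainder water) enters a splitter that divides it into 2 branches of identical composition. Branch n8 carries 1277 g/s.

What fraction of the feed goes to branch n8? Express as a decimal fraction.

Fraction to n8 = 1277/1502 = 0.8502.

0.850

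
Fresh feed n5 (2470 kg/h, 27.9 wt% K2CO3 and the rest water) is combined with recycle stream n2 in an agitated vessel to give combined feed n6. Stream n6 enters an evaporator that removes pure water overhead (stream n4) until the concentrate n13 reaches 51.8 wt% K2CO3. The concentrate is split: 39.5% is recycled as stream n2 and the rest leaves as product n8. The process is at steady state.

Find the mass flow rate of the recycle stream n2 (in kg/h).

868.6 kg/h

Overall K2CO3 balance (none leaves overhead): K2CO3 in fresh feed = K2CO3 in product, i.e. 2470×0.279 = (1−0.395)·n13·0.518.
n13 = 689.13/(0.518×0.605) = 2199 kg/h.
Recycle n2 = 0.395×2199 = 868.59 kg/h.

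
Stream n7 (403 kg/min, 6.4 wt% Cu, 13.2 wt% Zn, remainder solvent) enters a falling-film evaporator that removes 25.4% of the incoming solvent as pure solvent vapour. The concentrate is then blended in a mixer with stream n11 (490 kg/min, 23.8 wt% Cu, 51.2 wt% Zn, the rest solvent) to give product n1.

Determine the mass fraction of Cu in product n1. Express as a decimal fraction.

0.1757

Vapour removed = 0.254×0.804×403 = 82.299 kg/min; concentrate = 320.7 kg/min.
Cu reaching the mixer = 25.792 (from concentrate) + 490×0.238 = 142.41 kg/min.
Product flow = 320.7 + 490 = 810.7 kg/min; Cu fraction = 0.1757.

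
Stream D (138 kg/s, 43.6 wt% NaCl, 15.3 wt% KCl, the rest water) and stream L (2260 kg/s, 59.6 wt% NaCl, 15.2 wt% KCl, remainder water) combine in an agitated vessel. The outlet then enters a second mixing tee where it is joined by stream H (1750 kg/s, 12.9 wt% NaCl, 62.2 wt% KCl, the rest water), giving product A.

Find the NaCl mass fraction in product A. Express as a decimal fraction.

Overall, product flow = 4148 kg/s.
NaCl in = 138×0.436 + 2260×0.596 + 1750×0.129 = 1632.9 kg/s.
NaCl fraction in A = 0.394.

0.394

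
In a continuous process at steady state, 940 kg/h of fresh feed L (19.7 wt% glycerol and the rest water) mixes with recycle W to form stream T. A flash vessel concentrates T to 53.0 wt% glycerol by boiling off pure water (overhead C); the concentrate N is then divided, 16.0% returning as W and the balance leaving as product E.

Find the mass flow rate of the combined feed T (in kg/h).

1007 kg/h

Overall glycerol balance (none leaves overhead): glycerol in fresh feed = glycerol in product, i.e. 940×0.197 = (1−0.160)·N·0.530.
N = 185.18/(0.530×0.840) = 415.95 kg/h.
Recycle W = 0.160×415.95 = 66.552 kg/h.
Combined feed T = 940 + 66.552 = 1006.6 kg/h.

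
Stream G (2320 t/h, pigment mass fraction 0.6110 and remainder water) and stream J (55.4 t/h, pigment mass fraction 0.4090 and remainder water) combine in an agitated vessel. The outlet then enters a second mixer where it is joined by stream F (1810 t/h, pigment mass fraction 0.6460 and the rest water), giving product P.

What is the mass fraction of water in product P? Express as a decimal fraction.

Overall, product flow = 4185.4 t/h.
water in = 2320×0.389 + 55.4×0.591 + 1810×0.354 = 1576 t/h.
water fraction in P = 0.3765.

0.3765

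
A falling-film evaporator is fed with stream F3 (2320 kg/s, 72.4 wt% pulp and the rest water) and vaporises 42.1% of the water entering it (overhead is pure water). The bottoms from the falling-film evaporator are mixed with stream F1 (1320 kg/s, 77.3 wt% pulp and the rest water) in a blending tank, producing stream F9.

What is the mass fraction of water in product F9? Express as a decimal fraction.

Vapour removed = 0.421×0.276×2320 = 269.57 kg/s; concentrate = 2050.4 kg/s.
water reaching the mixer = 370.75 (from concentrate) + 1320×0.227 = 670.39 kg/s.
Product flow = 2050.4 + 1320 = 3370.4 kg/s; water fraction = 0.199.

0.199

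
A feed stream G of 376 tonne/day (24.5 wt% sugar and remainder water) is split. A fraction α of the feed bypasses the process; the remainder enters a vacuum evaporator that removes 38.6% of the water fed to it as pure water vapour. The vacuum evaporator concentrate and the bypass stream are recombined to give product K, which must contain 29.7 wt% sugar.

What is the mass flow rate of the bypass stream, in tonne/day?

All 376×0.245 = 92.12 tonne/day of sugar reaches K, so K = 92.12/0.297 = 310.17 tonne/day and vapour = 65.832 tonne/day.
The evaporator receives (1−α)·376 of feed at 0.755 water and removes 0.386 of that water:
0.386×0.755×(1−α)×376 = 65.832
(1−α) = 65.832/109.58 = 0.6008;  α = 0.3992.
Bypass flow = 0.3992×376 = 150.11 tonne/day.

150.1 tonne/day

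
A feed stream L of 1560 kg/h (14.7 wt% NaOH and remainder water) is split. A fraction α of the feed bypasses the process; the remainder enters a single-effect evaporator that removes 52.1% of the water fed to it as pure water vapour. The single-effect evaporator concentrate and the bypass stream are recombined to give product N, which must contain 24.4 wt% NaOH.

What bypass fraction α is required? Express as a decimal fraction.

0.105

All 1560×0.147 = 229.32 kg/h of NaOH reaches N, so N = 229.32/0.244 = 939.84 kg/h and vapour = 620.16 kg/h.
The evaporator receives (1−α)·1560 of feed at 0.853 water and removes 0.521 of that water:
0.521×0.853×(1−α)×1560 = 620.16
(1−α) = 620.16/693.28 = 0.8945;  α = 0.1055.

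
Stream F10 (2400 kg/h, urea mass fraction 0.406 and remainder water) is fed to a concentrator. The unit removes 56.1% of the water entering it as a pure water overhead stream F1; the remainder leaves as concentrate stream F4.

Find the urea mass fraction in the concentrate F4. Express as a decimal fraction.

urea is not removed: 2400×0.406 = 974.4 kg/h of urea enters F4.
water entering = 2400×0.594 = 1425.6 kg/h; overhead removed = 0.561×1425.6 = 799.76 kg/h.
Concentrate = 2400 − 799.76 = 1600.2 kg/h.
Mass fraction = 974.4/1600.2 = 0.609.

0.609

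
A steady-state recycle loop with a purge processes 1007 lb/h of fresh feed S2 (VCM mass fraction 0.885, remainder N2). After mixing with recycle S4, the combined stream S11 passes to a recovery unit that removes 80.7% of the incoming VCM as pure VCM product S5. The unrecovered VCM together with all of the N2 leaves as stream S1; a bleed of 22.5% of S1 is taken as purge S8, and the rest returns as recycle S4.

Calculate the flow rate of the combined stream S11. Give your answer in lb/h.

1563 lb/h

N2 enters only via S2 and leaves only via the purge: 1007×0.115 = 0.225×(N2 in S1), and the recovery unit passes all N2, so N2 in S11 = N2 in S1 = 514.69 lb/h.
VCM in S11: m_A = 1007×0.885 + (1−0.225)·(1−0.807)·m_A, so m_A = 891.2/0.8504 = 1047.9 lb/h.
S11 = 1047.9 + 514.69 = 1562.6 lb/h.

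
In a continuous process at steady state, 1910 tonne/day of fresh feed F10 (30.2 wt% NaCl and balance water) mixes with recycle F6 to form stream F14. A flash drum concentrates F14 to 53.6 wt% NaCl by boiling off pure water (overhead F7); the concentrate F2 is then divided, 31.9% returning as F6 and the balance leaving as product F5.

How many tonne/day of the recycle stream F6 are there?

Overall NaCl balance (none leaves overhead): NaCl in fresh feed = NaCl in product, i.e. 1910×0.302 = (1−0.319)·F2·0.536.
F2 = 576.82/(0.536×0.681) = 1580.3 tonne/day.
Recycle F6 = 0.319×1580.3 = 504.1 tonne/day.

504.1 tonne/day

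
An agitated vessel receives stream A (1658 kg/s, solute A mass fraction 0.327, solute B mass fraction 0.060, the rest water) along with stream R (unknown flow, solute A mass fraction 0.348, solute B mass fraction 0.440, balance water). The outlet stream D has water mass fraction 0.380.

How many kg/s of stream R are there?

2299 kg/s

Let R be the unknown flow. Total out = 1658 + R.
water balance: 1016.4 + 0.212·R = 0.380·(1658 + R)
(0.212 − 0.380)·R = 0.380×1658 − 1016.4 = -386.31
R = -386.31 / -0.168 = 2299.5 kg/s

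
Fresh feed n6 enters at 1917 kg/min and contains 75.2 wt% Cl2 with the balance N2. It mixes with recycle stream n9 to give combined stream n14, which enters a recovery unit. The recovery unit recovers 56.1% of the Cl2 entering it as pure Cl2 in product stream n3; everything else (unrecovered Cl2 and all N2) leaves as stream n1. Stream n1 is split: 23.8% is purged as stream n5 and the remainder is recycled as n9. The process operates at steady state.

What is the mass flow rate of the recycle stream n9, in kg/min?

2247 kg/min

N2 enters only via n6 and leaves only via the purge: 1917×0.248 = 0.238×(N2 in n1), and the recovery unit passes all N2, so N2 in n14 = N2 in n1 = 1997.5 kg/min.
Cl2 in n14: m_A = 1917×0.752 + (1−0.238)·(1−0.561)·m_A, so m_A = 1441.6/0.6655 = 2166.2 kg/min.
n1 = (1−0.561)×2166.2 + 1997.5 = 2948.5 kg/min.
Recycle n9 = (1−0.238)×2948.5 = 2246.8 kg/min.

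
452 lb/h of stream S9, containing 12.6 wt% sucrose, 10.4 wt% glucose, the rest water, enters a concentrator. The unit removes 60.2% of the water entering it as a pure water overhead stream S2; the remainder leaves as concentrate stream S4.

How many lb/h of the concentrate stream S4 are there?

242.5 lb/h

water entering = 452×0.770 = 348.04 lb/h; overhead removed = 0.602×348.04 = 209.52 lb/h.
Concentrate = 452 − 209.52 = 242.48 lb/h.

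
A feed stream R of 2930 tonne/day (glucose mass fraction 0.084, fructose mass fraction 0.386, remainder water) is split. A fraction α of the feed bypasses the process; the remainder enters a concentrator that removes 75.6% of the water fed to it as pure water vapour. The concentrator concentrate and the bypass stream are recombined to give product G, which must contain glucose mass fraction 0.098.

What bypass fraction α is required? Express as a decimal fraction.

0.643

All 2930×0.084 = 246.12 tonne/day of glucose reaches G, so G = 246.12/0.098 = 2511.4 tonne/day and vapour = 418.57 tonne/day.
The evaporator receives (1−α)·2930 of feed at 0.530 water and removes 0.756 of that water:
0.756×0.530×(1−α)×2930 = 418.57
(1−α) = 418.57/1174 = 0.3565;  α = 0.6435.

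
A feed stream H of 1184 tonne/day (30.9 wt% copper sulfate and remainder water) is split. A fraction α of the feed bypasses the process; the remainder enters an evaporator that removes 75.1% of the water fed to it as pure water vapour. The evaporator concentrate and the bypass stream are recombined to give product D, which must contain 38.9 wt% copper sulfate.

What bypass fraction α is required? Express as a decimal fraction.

All 1184×0.309 = 365.86 tonne/day of copper sulfate reaches D, so D = 365.86/0.389 = 940.5 tonne/day and vapour = 243.5 tonne/day.
The evaporator receives (1−α)·1184 of feed at 0.691 water and removes 0.751 of that water:
0.751×0.691×(1−α)×1184 = 243.5
(1−α) = 243.5/614.43 = 0.3963;  α = 0.6037.

0.604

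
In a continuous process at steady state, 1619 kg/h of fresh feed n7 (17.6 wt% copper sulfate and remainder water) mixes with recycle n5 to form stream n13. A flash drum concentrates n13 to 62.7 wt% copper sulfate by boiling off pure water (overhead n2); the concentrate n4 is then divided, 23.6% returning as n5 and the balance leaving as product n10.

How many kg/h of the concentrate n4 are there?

Overall copper sulfate balance (none leaves overhead): copper sulfate in fresh feed = copper sulfate in product, i.e. 1619×0.176 = (1−0.236)·n4·0.627.
n4 = 284.94/(0.627×0.764) = 594.84 kg/h.

594.8 kg/h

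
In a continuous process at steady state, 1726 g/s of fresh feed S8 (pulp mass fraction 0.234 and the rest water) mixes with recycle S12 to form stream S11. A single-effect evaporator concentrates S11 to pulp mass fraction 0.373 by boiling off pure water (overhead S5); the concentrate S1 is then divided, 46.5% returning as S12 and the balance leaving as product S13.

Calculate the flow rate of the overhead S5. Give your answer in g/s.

Overall pulp balance (none leaves overhead): pulp in fresh feed = pulp in product, i.e. 1726×0.234 = (1−0.465)·S1·0.373.
S1 = 403.88/(0.373×0.535) = 2023.9 g/s.
Recycle S12 = 0.465×2023.9 = 941.12 g/s.
Combined feed S11 = 1726 + 941.12 = 2667.1 g/s.
Overhead S5 = S11 − S1 = 2667.1 − 2023.9 = 643.2 g/s.

643.2 g/s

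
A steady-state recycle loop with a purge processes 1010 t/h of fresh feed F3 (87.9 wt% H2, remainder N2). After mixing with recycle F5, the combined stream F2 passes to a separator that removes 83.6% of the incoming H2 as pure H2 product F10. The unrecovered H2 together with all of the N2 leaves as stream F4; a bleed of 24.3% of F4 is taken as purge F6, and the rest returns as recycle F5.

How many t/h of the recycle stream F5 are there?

506.6 t/h

N2 enters only via F3 and leaves only via the purge: 1010×0.121 = 0.243×(N2 in F4), and the separator passes all N2, so N2 in F2 = N2 in F4 = 502.92 t/h.
H2 in F2: m_A = 1010×0.879 + (1−0.243)·(1−0.836)·m_A, so m_A = 887.79/0.8759 = 1013.6 t/h.
F4 = (1−0.836)×1013.6 + 502.92 = 669.16 t/h.
Recycle F5 = (1−0.243)×669.16 = 506.55 t/h.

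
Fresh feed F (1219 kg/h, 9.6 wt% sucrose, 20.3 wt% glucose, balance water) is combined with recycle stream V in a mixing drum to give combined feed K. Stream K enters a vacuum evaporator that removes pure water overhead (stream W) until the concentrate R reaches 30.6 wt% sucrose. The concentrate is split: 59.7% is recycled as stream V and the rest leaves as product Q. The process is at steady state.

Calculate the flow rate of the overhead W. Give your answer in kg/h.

836.6 kg/h

Overall sucrose balance (none leaves overhead): sucrose in fresh feed = sucrose in product, i.e. 1219×0.096 = (1−0.597)·R·0.306.
R = 117.02/(0.306×0.403) = 948.96 kg/h.
Recycle V = 0.597×948.96 = 566.53 kg/h.
Combined feed K = 1219 + 566.53 = 1785.5 kg/h.
Overhead W = K − R = 1785.5 − 948.96 = 836.57 kg/h.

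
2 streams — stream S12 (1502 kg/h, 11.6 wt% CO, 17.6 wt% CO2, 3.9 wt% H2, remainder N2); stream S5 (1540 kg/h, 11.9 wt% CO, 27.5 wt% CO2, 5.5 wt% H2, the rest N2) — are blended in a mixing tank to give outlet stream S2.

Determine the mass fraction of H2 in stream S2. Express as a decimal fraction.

0.047

Total flow out = 1502 + 1540 = 3042 kg/h.
H2 in = 1502×0.039 + 1540×0.055 = 143.28 kg/h.
H2 mass fraction in S2 = 143.28/3042 = 0.047.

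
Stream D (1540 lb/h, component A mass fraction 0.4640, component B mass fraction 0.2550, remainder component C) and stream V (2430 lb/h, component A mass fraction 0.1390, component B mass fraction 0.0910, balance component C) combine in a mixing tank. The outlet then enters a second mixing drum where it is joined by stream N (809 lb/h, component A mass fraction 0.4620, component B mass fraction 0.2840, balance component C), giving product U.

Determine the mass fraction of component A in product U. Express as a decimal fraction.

Overall, product flow = 4779 lb/h.
component A in = 1540×0.464 + 2430×0.139 + 809×0.462 = 1426.1 lb/h.
component A fraction in U = 0.2984.

0.2984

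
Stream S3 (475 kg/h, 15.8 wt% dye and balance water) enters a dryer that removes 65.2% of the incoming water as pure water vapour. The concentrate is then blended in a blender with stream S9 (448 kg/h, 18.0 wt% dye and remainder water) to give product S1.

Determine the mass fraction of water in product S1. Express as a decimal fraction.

Vapour removed = 0.652×0.842×475 = 260.77 kg/h; concentrate = 214.23 kg/h.
water reaching the mixer = 139.18 (from concentrate) + 448×0.820 = 506.54 kg/h.
Product flow = 214.23 + 448 = 662.23 kg/h; water fraction = 0.765.

0.765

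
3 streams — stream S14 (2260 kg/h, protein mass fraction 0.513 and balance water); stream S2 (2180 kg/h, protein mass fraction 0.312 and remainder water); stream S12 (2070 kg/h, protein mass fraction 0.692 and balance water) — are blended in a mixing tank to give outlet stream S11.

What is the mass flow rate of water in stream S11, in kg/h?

water out = water in = 2260×0.487 + 2180×0.688 + 2070×0.308 = 3238 kg/h.

3238 kg/h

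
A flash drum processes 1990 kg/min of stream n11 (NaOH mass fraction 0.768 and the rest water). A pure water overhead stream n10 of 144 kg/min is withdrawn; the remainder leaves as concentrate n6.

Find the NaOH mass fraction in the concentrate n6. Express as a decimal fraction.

NaOH is not removed: 1990×0.768 = 1528.3 kg/min of NaOH enters n6.
Concentrate = 1990 − 144 = 1846 kg/min.
Mass fraction = 1528.3/1846 = 0.828.

0.828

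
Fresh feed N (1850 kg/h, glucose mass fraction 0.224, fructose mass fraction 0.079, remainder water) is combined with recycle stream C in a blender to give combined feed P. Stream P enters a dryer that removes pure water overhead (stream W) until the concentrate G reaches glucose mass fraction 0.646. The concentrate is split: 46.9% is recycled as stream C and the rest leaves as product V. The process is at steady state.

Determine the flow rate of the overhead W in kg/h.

1209 kg/h

Overall glucose balance (none leaves overhead): glucose in fresh feed = glucose in product, i.e. 1850×0.224 = (1−0.469)·G·0.646.
G = 414.4/(0.646×0.531) = 1208.1 kg/h.
Recycle C = 0.469×1208.1 = 566.59 kg/h.
Combined feed P = 1850 + 566.59 = 2416.6 kg/h.
Overhead W = P − G = 2416.6 − 1208.1 = 1208.5 kg/h.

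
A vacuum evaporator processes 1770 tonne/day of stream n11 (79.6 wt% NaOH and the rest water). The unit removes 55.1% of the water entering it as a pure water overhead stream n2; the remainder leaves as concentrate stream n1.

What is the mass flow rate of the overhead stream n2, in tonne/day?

199 tonne/day

water entering = 1770×0.204 = 361.08 tonne/day; overhead removed = 0.551×361.08 = 198.96 tonne/day.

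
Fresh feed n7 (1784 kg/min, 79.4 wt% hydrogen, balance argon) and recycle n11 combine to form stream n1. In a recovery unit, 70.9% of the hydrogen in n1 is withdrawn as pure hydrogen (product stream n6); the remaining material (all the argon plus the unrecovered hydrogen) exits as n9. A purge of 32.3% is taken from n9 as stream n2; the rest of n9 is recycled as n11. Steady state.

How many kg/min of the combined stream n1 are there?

2902 kg/min

argon enters only via n7 and leaves only via the purge: 1784×0.206 = 0.323×(argon in n9), and the recovery unit passes all argon, so argon in n1 = argon in n9 = 1137.8 kg/min.
hydrogen in n1: m_A = 1784×0.794 + (1−0.323)·(1−0.709)·m_A, so m_A = 1416.5/0.8030 = 1764 kg/min.
n1 = 1764 + 1137.8 = 2901.8 kg/min.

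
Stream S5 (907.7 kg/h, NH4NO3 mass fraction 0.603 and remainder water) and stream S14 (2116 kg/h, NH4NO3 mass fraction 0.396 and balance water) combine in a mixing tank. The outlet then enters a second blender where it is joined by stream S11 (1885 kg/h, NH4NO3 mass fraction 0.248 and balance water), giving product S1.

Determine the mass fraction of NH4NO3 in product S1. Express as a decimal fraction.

Overall, product flow = 4908.7 kg/h.
NH4NO3 in = 907.7×0.603 + 2116×0.396 + 1885×0.248 = 1852.8 kg/h.
NH4NO3 fraction in S1 = 0.377.

0.377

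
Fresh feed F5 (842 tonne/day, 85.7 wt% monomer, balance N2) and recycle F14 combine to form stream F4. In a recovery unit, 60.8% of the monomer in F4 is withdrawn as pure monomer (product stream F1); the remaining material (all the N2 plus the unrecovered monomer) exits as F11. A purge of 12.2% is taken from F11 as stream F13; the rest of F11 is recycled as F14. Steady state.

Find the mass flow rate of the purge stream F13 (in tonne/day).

173 tonne/day

N2 enters only via F5 and leaves only via the purge: 842×0.143 = 0.122×(N2 in F11), and the recovery unit passes all N2, so N2 in F4 = N2 in F11 = 986.93 tonne/day.
monomer in F4: m_A = 842×0.857 + (1−0.122)·(1−0.608)·m_A, so m_A = 721.59/0.6558 = 1100.3 tonne/day.
F11 = (1−0.608)×1100.3 + 986.93 = 1418.2 tonne/day.
Purge F13 = 0.122×1418.2 = 173.03 tonne/day.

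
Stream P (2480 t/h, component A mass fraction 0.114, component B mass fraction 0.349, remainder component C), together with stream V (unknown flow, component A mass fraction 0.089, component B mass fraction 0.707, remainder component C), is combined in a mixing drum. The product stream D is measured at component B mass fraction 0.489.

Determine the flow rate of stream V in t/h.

Let V be the unknown flow. Total out = 2480 + V.
component B balance: 865.52 + 0.707·V = 0.489·(2480 + V)
(0.707 − 0.489)·V = 0.489×2480 − 865.52 = 347.2
V = 347.2 / 0.218 = 1592.7 t/h

1593 t/h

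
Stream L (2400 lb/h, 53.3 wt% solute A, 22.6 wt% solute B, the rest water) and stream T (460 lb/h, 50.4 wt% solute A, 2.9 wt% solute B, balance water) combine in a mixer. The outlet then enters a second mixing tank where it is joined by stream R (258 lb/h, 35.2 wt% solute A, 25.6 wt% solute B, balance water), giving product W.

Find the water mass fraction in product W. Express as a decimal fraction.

Overall, product flow = 3118 lb/h.
water in = 2400×0.241 + 460×0.467 + 258×0.392 = 894.36 lb/h.
water fraction in W = 0.287.

0.287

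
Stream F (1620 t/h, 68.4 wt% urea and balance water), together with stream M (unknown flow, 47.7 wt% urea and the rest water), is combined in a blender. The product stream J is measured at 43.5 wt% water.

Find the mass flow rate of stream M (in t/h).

2191 t/h

Let M be the unknown flow. Total out = 1620 + M.
water balance: 511.92 + 0.523·M = 0.435·(1620 + M)
(0.523 − 0.435)·M = 0.435×1620 − 511.92 = 192.78
M = 192.78 / 0.088 = 2190.7 t/h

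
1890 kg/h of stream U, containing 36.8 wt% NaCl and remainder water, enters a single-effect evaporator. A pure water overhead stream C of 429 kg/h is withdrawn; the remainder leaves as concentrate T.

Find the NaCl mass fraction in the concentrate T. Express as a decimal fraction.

NaCl is not removed: 1890×0.368 = 695.52 kg/h of NaCl enters T.
Concentrate = 1890 − 429 = 1461 kg/h.
Mass fraction = 695.52/1461 = 0.476.

0.476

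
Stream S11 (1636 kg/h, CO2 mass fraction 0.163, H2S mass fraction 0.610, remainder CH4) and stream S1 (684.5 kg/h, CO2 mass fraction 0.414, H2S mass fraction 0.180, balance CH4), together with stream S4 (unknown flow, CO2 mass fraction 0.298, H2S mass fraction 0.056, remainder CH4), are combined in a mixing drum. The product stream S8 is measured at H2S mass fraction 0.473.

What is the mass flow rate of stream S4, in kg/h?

56.53 kg/h

Let S4 be the unknown flow. Total out = 2320.5 + S4.
H2S balance: 1121.2 + 0.056·S4 = 0.473·(2320.5 + S4)
(0.056 − 0.473)·S4 = 0.473×2320.5 − 1121.2 = -23.573
S4 = -23.573 / -0.417 = 56.531 kg/h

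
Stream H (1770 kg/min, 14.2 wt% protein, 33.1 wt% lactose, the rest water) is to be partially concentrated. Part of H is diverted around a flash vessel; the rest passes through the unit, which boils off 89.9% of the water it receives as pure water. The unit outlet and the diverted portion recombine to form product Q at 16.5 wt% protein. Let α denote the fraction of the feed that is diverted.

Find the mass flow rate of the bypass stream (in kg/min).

1249 kg/min

All 1770×0.142 = 251.34 kg/min of protein reaches Q, so Q = 251.34/0.165 = 1523.3 kg/min and vapour = 246.73 kg/min.
The evaporator receives (1−α)·1770 of feed at 0.527 water and removes 0.899 of that water:
0.899×0.527×(1−α)×1770 = 246.73
(1−α) = 246.73/838.58 = 0.2942;  α = 0.7058.
Bypass flow = 0.7058×1770 = 1249.2 kg/min.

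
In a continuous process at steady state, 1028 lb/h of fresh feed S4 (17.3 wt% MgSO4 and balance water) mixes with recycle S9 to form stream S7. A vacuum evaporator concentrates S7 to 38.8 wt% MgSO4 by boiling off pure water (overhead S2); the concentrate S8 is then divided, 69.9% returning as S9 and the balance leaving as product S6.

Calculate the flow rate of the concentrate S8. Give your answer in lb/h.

Overall MgSO4 balance (none leaves overhead): MgSO4 in fresh feed = MgSO4 in product, i.e. 1028×0.173 = (1−0.699)·S8·0.388.
S8 = 177.84/(0.388×0.301) = 1522.8 lb/h.

1523 lb/h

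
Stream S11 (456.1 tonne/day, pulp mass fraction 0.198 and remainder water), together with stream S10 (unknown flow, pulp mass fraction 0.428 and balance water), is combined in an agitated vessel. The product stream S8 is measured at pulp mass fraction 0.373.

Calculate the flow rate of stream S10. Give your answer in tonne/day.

Let S10 be the unknown flow. Total out = 456.1 + S10.
pulp balance: 90.308 + 0.428·S10 = 0.373·(456.1 + S10)
(0.428 − 0.373)·S10 = 0.373×456.1 − 90.308 = 79.817
S10 = 79.817 / 0.055 = 1451.2 tonne/day

1451 tonne/day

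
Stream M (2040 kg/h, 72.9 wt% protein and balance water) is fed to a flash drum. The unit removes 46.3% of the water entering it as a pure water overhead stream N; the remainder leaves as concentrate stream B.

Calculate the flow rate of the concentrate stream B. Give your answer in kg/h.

1784 kg/h

water entering = 2040×0.271 = 552.84 kg/h; overhead removed = 0.463×552.84 = 255.96 kg/h.
Concentrate = 2040 − 255.96 = 1784 kg/h.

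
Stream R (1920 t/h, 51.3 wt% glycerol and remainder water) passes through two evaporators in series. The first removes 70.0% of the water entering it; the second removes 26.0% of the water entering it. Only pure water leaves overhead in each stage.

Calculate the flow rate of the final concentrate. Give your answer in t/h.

water in feed = 1920×0.487 = 935.04 t/h.
After stage 1: water left = (1−0.700)×935.04 = 280.51; stream total = 1265.5 t/h.
After stage 2: water left = (1−0.260)×280.51 = 207.58; final concentrate = 1192.5 t/h.

1193 t/h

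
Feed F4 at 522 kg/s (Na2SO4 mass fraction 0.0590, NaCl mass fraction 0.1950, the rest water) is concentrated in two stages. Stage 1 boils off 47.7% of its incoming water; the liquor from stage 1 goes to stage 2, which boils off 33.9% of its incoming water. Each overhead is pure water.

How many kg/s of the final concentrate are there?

267.2 kg/s

water in feed = 522×0.746 = 389.41 kg/s.
After stage 1: water left = (1−0.477)×389.41 = 203.66; stream total = 336.25 kg/s.
After stage 2: water left = (1−0.339)×203.66 = 134.62; final concentrate = 267.21 kg/s.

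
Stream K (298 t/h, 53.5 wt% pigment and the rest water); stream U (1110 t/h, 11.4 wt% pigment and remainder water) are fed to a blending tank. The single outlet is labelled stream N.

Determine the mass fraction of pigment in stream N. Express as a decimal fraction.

0.2031

Total flow out = 298 + 1110 = 1408 t/h.
pigment in = 298×0.535 + 1110×0.114 = 285.97 t/h.
pigment mass fraction in N = 285.97/1408 = 0.2031.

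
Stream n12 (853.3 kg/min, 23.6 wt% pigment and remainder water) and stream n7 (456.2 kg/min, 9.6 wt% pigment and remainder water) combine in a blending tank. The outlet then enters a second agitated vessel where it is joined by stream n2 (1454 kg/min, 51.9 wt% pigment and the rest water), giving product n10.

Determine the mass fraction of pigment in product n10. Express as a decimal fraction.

Overall, product flow = 2763.5 kg/min.
pigment in = 853.3×0.236 + 456.2×0.096 + 1454×0.519 = 999.8 kg/min.
pigment fraction in n10 = 0.3618.

0.3618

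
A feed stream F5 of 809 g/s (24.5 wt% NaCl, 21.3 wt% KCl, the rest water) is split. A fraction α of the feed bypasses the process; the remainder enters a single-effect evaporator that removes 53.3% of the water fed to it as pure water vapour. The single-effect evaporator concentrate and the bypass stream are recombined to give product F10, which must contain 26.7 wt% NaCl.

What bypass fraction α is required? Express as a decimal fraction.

0.715

All 809×0.245 = 198.2 g/s of NaCl reaches F10, so F10 = 198.2/0.267 = 742.34 g/s and vapour = 66.659 g/s.
The evaporator receives (1−α)·809 of feed at 0.542 water and removes 0.533 of that water:
0.533×0.542×(1−α)×809 = 66.659
(1−α) = 66.659/233.71 = 0.2852;  α = 0.7148.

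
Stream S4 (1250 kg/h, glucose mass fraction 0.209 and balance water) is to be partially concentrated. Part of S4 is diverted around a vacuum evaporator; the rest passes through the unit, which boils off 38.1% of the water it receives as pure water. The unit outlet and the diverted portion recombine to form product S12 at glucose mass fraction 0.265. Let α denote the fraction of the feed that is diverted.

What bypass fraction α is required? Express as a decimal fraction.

0.299

All 1250×0.209 = 261.25 kg/h of glucose reaches S12, so S12 = 261.25/0.265 = 985.85 kg/h and vapour = 264.15 kg/h.
The evaporator receives (1−α)·1250 of feed at 0.791 water and removes 0.381 of that water:
0.381×0.791×(1−α)×1250 = 264.15
(1−α) = 264.15/376.71 = 0.7012;  α = 0.2988.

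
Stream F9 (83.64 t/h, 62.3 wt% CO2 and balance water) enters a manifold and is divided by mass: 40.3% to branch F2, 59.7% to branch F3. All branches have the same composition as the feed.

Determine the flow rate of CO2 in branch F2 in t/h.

21 t/h

Branch F2 total = 0.403×83.64 = 33.707 t/h.
CO2 in F2 = 0.623×33.707 = 20.999 t/h.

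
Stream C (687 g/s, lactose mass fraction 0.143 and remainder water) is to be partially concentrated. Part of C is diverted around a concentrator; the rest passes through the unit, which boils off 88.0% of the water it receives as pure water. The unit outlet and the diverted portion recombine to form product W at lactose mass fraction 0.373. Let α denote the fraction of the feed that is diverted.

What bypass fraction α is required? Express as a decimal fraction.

0.182

All 687×0.143 = 98.241 g/s of lactose reaches W, so W = 98.241/0.373 = 263.38 g/s and vapour = 423.62 g/s.
The evaporator receives (1−α)·687 of feed at 0.857 water and removes 0.880 of that water:
0.880×0.857×(1−α)×687 = 423.62
(1−α) = 423.62/518.11 = 0.8176;  α = 0.1824.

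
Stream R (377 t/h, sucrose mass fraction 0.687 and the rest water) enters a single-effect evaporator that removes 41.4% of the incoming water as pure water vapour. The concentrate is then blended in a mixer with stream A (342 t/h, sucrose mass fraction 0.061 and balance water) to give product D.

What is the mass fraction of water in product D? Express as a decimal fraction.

Vapour removed = 0.414×0.313×377 = 48.852 t/h; concentrate = 328.15 t/h.
water reaching the mixer = 69.149 (from concentrate) + 342×0.939 = 390.29 t/h.
Product flow = 328.15 + 342 = 670.15 t/h; water fraction = 0.582.

0.582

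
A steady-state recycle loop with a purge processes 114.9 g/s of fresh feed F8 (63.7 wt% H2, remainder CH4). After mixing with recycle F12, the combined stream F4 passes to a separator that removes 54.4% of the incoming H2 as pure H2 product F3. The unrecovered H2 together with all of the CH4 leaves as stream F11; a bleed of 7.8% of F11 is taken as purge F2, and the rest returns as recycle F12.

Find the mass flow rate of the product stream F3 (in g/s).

68.7 g/s

H2 in F4: m_A = 114.9×0.637 + (1−0.078)·(1−0.544)·m_A, so m_A = 73.191/0.5796 = 126.29 g/s.
Product F3 = 0.544×126.29 = 68.7 g/s.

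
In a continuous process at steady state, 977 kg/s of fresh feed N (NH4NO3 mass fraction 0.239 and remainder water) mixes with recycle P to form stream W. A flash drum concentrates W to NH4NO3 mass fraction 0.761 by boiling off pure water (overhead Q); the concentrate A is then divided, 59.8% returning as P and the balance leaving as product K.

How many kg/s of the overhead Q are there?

Overall NH4NO3 balance (none leaves overhead): NH4NO3 in fresh feed = NH4NO3 in product, i.e. 977×0.239 = (1−0.598)·A·0.761.
A = 233.5/(0.761×0.402) = 763.28 kg/s.
Recycle P = 0.598×763.28 = 456.44 kg/s.
Combined feed W = 977 + 456.44 = 1433.4 kg/s.
Overhead Q = W − A = 1433.4 − 763.28 = 670.16 kg/s.

670.2 kg/s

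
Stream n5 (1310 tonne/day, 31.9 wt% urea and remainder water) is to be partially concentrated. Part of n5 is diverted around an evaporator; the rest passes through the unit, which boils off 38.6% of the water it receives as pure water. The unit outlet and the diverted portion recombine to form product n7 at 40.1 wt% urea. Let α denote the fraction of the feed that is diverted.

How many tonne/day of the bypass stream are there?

All 1310×0.319 = 417.89 tonne/day of urea reaches n7, so n7 = 417.89/0.401 = 1042.1 tonne/day and vapour = 267.88 tonne/day.
The evaporator receives (1−α)·1310 of feed at 0.681 water and removes 0.386 of that water:
0.386×0.681×(1−α)×1310 = 267.88
(1−α) = 267.88/344.35 = 0.7779;  α = 0.2221.
Bypass flow = 0.2221×1310 = 290.92 tonne/day.

290.9 tonne/day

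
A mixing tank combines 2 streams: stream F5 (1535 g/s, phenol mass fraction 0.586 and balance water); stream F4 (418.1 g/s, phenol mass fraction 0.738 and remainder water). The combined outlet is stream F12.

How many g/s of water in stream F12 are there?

745 g/s

water out = water in = 1535×0.414 + 418.1×0.262 = 745.03 g/s.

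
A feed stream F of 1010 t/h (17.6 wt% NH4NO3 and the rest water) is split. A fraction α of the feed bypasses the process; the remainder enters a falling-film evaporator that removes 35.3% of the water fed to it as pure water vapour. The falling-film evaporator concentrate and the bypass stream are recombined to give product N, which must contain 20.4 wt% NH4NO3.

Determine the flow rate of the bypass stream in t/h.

All 1010×0.176 = 177.76 t/h of NH4NO3 reaches N, so N = 177.76/0.204 = 871.37 t/h and vapour = 138.63 t/h.
The evaporator receives (1−α)·1010 of feed at 0.824 water and removes 0.353 of that water:
0.353×0.824×(1−α)×1010 = 138.63
(1−α) = 138.63/293.78 = 0.4719;  α = 0.5281.
Bypass flow = 0.5281×1010 = 533.41 t/h.

533.4 t/h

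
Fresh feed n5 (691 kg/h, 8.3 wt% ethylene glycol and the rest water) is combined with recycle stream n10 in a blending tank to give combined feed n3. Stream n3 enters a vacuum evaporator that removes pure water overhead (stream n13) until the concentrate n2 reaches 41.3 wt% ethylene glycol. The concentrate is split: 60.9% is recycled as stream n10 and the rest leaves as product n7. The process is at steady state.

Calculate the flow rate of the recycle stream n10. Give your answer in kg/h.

Overall ethylene glycol balance (none leaves overhead): ethylene glycol in fresh feed = ethylene glycol in product, i.e. 691×0.083 = (1−0.609)·n2·0.413.
n2 = 57.353/(0.413×0.391) = 355.16 kg/h.
Recycle n10 = 0.609×355.16 = 216.3 kg/h.

216.3 kg/h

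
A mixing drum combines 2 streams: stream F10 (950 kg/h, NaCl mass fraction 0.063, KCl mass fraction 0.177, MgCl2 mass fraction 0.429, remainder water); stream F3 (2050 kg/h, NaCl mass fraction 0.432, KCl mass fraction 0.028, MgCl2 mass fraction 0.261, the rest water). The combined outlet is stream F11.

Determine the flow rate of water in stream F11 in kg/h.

886.4 kg/h

water out = water in = 950×0.331 + 2050×0.279 = 886.4 kg/h.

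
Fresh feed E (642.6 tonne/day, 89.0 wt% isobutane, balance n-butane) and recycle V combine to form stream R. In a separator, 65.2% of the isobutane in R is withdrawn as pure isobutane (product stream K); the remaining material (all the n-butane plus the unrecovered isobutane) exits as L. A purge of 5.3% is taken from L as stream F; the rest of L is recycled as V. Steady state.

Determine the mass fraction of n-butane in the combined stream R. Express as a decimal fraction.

0.6099

n-butane enters only via E and leaves only via the purge: 642.6×0.110 = 0.053×(n-butane in L), and the separator passes all n-butane, so n-butane in R = n-butane in L = 1333.7 tonne/day.
isobutane in R: m_A = 642.6×0.890 + (1−0.053)·(1−0.652)·m_A, so m_A = 571.91/0.6704 = 853.04 tonne/day.
R = 853.04 + 1333.7 = 2186.7 tonne/day.
n-butane fraction in R = 1333.7/2186.7 = 0.6099.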